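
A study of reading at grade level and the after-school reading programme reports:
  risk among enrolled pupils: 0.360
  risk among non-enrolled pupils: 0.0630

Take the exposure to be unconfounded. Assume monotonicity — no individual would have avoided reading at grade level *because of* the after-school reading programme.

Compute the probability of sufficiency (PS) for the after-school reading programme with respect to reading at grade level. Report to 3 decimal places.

PS ≈ 0.317

Let p₁ = 0.36, p₀ = 0.063.
Under exogeneity and monotonicity, PS = (p₁ − p₀) / (1 − p₀).
PS = (0.36 − 0.063) / (1 − 0.063) = 0.297 / 0.937 ≈ 0.3170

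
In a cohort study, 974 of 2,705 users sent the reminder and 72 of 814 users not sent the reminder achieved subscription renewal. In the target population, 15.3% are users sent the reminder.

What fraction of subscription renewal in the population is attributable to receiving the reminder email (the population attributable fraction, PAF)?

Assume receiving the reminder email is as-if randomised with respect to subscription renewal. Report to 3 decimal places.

p₁ = P(outcome | exposed) = 974/2705 = 0.36007
p₀ = P(outcome | unexposed) = 72/814 = 0.088452
Overall risk P(Y=1) = π·p₁ + (1−π)·p₀ = 0.153×0.36007 + 0.847×0.088452 = 0.13001.
Under exogeneity, PAF = [P(Y=1) − p₀] / P(Y=1).
PAF = (0.13001 − 0.088452) / 0.13001 ≈ 0.3197

PAF ≈ 0.320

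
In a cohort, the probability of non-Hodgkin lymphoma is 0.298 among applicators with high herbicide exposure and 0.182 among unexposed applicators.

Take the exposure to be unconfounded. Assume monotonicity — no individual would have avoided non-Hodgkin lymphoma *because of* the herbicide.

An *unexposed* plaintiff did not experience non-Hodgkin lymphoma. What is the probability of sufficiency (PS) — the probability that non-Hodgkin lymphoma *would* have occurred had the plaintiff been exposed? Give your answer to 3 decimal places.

Let p₁ = 0.298, p₀ = 0.182.
Under exogeneity and monotonicity, PS = (p₁ − p₀) / (1 − p₀).
PS = (0.298 − 0.182) / (1 − 0.182) = 0.116 / 0.818 ≈ 0.1418

PS ≈ 0.142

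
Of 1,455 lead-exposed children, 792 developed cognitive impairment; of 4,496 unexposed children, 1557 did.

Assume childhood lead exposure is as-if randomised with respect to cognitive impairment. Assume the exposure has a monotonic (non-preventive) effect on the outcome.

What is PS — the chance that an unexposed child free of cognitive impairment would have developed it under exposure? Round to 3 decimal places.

PS ≈ 0.303

p₁ = P(outcome | exposed) = 792/1455 = 0.54433
p₀ = P(outcome | unexposed) = 1557/4496 = 0.34631
Under exogeneity and monotonicity, PS = (p₁ − p₀) / (1 − p₀).
PS = (0.54433 − 0.34631) / (1 − 0.34631) = 0.19802 / 0.65369 ≈ 0.3029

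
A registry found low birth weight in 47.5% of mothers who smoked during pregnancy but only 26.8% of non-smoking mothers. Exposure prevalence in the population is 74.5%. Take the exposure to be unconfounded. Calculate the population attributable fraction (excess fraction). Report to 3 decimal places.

p₁ = 0.475, p₀ = 0.268.
Overall risk P(Y=1) = π·p₁ + (1−π)·p₀ = 0.745×0.475 + 0.255×0.268 = 0.42222.
Under exogeneity, PAF = [P(Y=1) − p₀] / P(Y=1).
PAF = (0.42222 − 0.268) / 0.42222 ≈ 0.3653

PAF ≈ 0.365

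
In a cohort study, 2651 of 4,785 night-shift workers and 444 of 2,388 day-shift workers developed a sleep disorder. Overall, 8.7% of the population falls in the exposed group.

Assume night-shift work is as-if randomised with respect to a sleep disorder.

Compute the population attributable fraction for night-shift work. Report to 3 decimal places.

PAF ≈ 0.147

p₁ = P(outcome | exposed) = 2651/4785 = 0.55402
p₀ = P(outcome | unexposed) = 444/2388 = 0.18593
Overall risk P(Y=1) = π·p₁ + (1−π)·p₀ = 0.087×0.55402 + 0.913×0.18593 = 0.21795.
Under exogeneity, PAF = [P(Y=1) − p₀] / P(Y=1).
PAF = (0.21795 − 0.18593) / 0.21795 ≈ 0.1469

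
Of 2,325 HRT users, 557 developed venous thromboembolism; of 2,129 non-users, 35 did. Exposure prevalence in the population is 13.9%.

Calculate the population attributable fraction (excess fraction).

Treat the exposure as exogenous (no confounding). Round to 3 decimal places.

p₁ = P(outcome | exposed) = 557/2325 = 0.23957
p₀ = P(outcome | unexposed) = 35/2129 = 0.01644
Overall risk P(Y=1) = π·p₁ + (1−π)·p₀ = 0.139×0.23957 + 0.861×0.01644 = 0.047455.
Under exogeneity, PAF = [P(Y=1) − p₀] / P(Y=1).
PAF = (0.047455 − 0.01644) / 0.047455 ≈ 0.6536

PAF ≈ 0.654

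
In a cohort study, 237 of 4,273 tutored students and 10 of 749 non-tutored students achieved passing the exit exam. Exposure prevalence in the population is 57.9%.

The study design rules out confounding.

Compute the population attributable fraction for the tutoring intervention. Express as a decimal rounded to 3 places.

p₁ = P(outcome | exposed) = 237/4273 = 0.055465
p₀ = P(outcome | unexposed) = 10/749 = 0.013351
Overall risk P(Y=1) = π·p₁ + (1−π)·p₀ = 0.579×0.055465 + 0.421×0.013351 = 0.037735.
Under exogeneity, PAF = [P(Y=1) − p₀] / P(Y=1).
PAF = (0.037735 − 0.013351) / 0.037735 ≈ 0.6462

PAF ≈ 0.646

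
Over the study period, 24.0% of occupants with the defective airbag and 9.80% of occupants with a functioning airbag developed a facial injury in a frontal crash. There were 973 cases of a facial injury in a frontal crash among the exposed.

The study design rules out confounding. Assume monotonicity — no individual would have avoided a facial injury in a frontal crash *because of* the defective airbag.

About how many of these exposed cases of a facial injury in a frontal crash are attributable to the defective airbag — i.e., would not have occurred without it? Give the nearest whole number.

p₁ = 0.24, p₀ = 0.098.
PN = (p₁ − p₀)/p₁ = (0.24 − 0.098) / 0.24 ≈ 0.59167.
Attributable cases ≈ PN × (exposed cases) = 0.59167 × 973 ≈ 575.69.

about 576 cases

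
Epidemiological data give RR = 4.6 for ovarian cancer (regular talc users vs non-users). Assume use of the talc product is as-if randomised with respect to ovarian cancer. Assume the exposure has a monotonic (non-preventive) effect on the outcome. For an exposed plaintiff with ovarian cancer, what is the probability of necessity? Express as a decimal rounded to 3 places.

PN ≈ 0.783

Under exogeneity and monotonicity, PN = (RR − 1) / RR = 1 − 1/RR.
PN = (4.6 − 1) / 4.6 = 3.6 / 4.6 ≈ 0.7826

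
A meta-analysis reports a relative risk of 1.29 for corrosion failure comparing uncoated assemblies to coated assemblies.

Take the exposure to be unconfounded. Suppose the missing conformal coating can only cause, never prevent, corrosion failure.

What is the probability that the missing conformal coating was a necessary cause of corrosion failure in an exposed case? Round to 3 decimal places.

Under exogeneity and monotonicity, PN = (RR − 1) / RR = 1 − 1/RR.
PN = (1.29 − 1) / 1.29 = 0.29 / 1.29 ≈ 0.2248

PN ≈ 0.225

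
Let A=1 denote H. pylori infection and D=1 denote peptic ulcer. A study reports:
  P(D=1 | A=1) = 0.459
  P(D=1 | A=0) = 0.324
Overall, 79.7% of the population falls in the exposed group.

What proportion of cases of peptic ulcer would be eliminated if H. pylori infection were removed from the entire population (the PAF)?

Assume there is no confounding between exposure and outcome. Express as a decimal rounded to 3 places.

Let p₁ = 0.459, p₀ = 0.324.
Overall risk P(Y=1) = π·p₁ + (1−π)·p₀ = 0.797×0.459 + 0.203×0.324 = 0.4316.
Under exogeneity, PAF = [P(Y=1) − p₀] / P(Y=1).
PAF = (0.4316 − 0.324) / 0.4316 ≈ 0.2493

PAF ≈ 0.249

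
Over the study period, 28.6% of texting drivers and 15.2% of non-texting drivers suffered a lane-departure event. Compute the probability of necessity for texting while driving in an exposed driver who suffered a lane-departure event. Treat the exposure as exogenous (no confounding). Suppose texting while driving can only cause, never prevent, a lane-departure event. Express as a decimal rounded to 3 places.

PN ≈ 0.469

p₁ = 0.286, p₀ = 0.152.
Under exogeneity and monotonicity, PN = (p₁ − p₀) / p₁.
PN = (0.286 − 0.152) / 0.286 = 0.134 / 0.286 ≈ 0.4685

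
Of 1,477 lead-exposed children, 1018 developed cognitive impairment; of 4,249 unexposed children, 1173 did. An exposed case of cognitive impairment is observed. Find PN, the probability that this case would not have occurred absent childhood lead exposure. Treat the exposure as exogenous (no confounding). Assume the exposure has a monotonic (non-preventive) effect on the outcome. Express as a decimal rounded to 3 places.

p₁ = P(outcome | exposed) = 1018/1477 = 0.68923
p₀ = P(outcome | unexposed) = 1173/4249 = 0.27606
Under exogeneity and monotonicity, PN = (p₁ − p₀) / p₁.
PN = (0.68923 − 0.27606) / 0.68923 = 0.41317 / 0.68923 ≈ 0.5995

PN ≈ 0.599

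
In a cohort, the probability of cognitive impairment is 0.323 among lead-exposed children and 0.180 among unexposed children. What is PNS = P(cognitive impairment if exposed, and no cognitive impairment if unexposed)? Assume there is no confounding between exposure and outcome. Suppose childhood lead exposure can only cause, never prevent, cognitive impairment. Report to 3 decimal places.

Let p₁ = 0.323, p₀ = 0.18.
Under exogeneity and monotonicity, PNS = p₁ − p₀.
PNS = 0.323 − 0.18 = 0.143

PNS ≈ 0.143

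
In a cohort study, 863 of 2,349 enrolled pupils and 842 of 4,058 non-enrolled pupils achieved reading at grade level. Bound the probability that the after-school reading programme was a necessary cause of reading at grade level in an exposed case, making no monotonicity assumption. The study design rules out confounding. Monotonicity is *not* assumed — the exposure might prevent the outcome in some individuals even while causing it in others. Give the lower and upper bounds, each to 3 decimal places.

0.435 ≤ PN ≤ 1.000

p₁ = P(outcome | exposed) = 863/2349 = 0.36739
p₀ = P(outcome | unexposed) = 842/4058 = 0.20749
Under exogeneity alone the bounds on PN are max{0,(p₁−p₀)/p₁} ≤ PN ≤ min{1,(1−p₀)/p₁}.
  lower = (p₁ − p₀)/p₁ = 0.1599 / 0.36739 ≈ 0.4352
  upper = min{1, (1 − p₀)/p₁} = 0.79251 / 0.36739 ≈ 2.1571 → capped at 1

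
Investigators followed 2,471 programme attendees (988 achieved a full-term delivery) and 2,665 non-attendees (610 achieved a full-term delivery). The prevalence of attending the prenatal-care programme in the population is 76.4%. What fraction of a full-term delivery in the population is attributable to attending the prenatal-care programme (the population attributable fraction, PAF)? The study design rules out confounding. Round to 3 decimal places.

p₁ = P(outcome | exposed) = 988/2471 = 0.39984
p₀ = P(outcome | unexposed) = 610/2665 = 0.22889
Overall risk P(Y=1) = π·p₁ + (1−π)·p₀ = 0.764×0.39984 + 0.236×0.22889 = 0.3595.
Under exogeneity, PAF = [P(Y=1) − p₀] / P(Y=1).
PAF = (0.3595 − 0.22889) / 0.3595 ≈ 0.3633

PAF ≈ 0.363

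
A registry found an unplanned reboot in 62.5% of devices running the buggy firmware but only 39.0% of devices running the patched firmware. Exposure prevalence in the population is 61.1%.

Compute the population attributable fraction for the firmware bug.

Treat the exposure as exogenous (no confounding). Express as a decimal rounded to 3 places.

PAF ≈ 0.269

p₁ = 0.625, p₀ = 0.39.
Overall risk P(Y=1) = π·p₁ + (1−π)·p₀ = 0.611×0.625 + 0.389×0.39 = 0.53358.
Under exogeneity, PAF = [P(Y=1) − p₀] / P(Y=1).
PAF = (0.53358 − 0.39) / 0.53358 ≈ 0.2691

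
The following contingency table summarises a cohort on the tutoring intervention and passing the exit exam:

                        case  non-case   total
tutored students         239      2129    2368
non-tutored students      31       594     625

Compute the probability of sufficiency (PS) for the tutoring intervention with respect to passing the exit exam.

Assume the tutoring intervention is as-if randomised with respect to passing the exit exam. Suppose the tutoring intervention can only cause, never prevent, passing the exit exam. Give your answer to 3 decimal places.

p₁ = P(outcome | exposed) = 239/2368 = 0.10093
p₀ = P(outcome | unexposed) = 31/625 = 0.0496
Under exogeneity and monotonicity, PS = (p₁ − p₀)/(1 − p₀).
PS = (0.10093 − 0.0496) / 0.9504 ≈ 0.0540

PS ≈ 0.054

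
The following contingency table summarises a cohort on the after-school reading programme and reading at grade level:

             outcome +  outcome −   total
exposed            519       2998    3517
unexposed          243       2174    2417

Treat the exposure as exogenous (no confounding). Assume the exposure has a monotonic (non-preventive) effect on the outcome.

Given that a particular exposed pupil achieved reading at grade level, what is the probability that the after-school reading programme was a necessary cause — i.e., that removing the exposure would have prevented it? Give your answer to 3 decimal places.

p₁ = P(outcome | exposed) = 519/3517 = 0.14757
p₀ = P(outcome | unexposed) = 243/2417 = 0.10054
Under exogeneity and monotonicity, PN = (p₁ − p₀)/p₁.
PN = (0.14757 − 0.10054) / 0.14757 ≈ 0.3187

PN ≈ 0.319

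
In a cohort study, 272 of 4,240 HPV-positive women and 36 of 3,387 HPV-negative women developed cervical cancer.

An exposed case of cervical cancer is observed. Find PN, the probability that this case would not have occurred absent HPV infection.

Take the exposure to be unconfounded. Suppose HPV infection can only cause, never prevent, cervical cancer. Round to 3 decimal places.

PN ≈ 0.834

p₁ = P(outcome | exposed) = 272/4240 = 0.064151
p₀ = P(outcome | unexposed) = 36/3387 = 0.010629
Under exogeneity and monotonicity, PN = (p₁ − p₀) / p₁.
PN = (0.064151 − 0.010629) / 0.064151 = 0.053522 / 0.064151 ≈ 0.8343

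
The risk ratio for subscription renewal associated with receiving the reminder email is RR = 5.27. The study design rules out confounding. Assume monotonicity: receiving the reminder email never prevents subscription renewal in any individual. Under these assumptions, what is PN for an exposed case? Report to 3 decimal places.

Under exogeneity and monotonicity, PN = (RR − 1) / RR = 1 − 1/RR.
PN = (5.27 − 1) / 5.27 = 4.27 / 5.27 ≈ 0.8102

PN ≈ 0.810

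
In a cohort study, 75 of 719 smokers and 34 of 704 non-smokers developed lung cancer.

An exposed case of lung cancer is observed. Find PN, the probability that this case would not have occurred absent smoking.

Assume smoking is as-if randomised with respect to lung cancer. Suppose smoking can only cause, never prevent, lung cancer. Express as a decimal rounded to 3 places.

p₁ = P(outcome | exposed) = 75/719 = 0.10431
p₀ = P(outcome | unexposed) = 34/704 = 0.048295
Under exogeneity and monotonicity, PN = (p₁ − p₀) / p₁.
PN = (0.10431 − 0.048295) / 0.10431 = 0.056016 / 0.10431 ≈ 0.5370

PN ≈ 0.537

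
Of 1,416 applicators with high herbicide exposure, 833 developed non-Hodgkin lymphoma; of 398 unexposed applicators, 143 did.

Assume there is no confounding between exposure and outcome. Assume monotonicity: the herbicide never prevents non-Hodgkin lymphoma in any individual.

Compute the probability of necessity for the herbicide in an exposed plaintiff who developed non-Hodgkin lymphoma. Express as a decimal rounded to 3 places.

PN ≈ 0.389

p₁ = P(outcome | exposed) = 833/1416 = 0.58828
p₀ = P(outcome | unexposed) = 143/398 = 0.3593
Under exogeneity and monotonicity, PN = (p₁ − p₀) / p₁.
PN = (0.58828 − 0.3593) / 0.58828 = 0.22898 / 0.58828 ≈ 0.3892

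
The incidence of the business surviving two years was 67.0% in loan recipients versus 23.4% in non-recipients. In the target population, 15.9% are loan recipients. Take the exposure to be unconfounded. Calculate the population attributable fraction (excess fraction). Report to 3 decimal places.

p₁ = 0.67, p₀ = 0.234.
Overall risk P(Y=1) = π·p₁ + (1−π)·p₀ = 0.159×0.67 + 0.841×0.234 = 0.30332.
Under exogeneity, PAF = [P(Y=1) − p₀] / P(Y=1).
PAF = (0.30332 − 0.234) / 0.30332 ≈ 0.2285

PAF ≈ 0.229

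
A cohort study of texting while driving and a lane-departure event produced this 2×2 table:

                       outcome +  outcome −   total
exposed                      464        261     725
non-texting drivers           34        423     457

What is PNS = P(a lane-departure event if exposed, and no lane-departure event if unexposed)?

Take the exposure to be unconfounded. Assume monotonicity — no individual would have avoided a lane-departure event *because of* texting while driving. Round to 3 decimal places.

PNS ≈ 0.566

p₁ = P(outcome | exposed) = 464/725 = 0.64
p₀ = P(outcome | unexposed) = 34/457 = 0.074398
Under exogeneity and monotonicity, PNS = p₁ − p₀.
PNS = 0.64 − 0.074398 = 0.5656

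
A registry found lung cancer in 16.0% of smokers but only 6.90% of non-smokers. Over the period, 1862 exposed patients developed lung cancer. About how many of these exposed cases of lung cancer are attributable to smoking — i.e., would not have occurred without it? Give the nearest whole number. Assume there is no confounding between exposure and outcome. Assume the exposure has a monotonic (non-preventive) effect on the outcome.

about 1059 cases

p₁ = 0.16, p₀ = 0.069.
PN = (p₁ − p₀)/p₁ = (0.16 − 0.069) / 0.16 ≈ 0.56875.
Attributable cases ≈ PN × (exposed cases) = 0.56875 × 1862 ≈ 1059.01.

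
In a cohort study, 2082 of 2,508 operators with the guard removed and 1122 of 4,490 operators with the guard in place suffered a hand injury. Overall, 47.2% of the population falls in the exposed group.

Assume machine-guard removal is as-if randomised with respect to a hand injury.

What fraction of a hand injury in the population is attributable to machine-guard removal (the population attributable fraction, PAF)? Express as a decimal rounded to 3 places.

PAF ≈ 0.523

p₁ = P(outcome | exposed) = 2082/2508 = 0.83014
p₀ = P(outcome | unexposed) = 1122/4490 = 0.24989
Overall risk P(Y=1) = π·p₁ + (1−π)·p₀ = 0.472×0.83014 + 0.528×0.24989 = 0.52377.
Under exogeneity, PAF = [P(Y=1) − p₀] / P(Y=1).
PAF = (0.52377 − 0.24989) / 0.52377 ≈ 0.5229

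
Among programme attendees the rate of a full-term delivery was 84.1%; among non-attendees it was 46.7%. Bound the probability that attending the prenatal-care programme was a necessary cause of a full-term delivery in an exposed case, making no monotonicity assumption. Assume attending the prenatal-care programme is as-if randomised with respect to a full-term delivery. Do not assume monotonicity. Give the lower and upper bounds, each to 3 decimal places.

p₁ = 0.841, p₀ = 0.467.
Under exogeneity alone the bounds on PN are max{0,(p₁−p₀)/p₁} ≤ PN ≤ min{1,(1−p₀)/p₁}.
  lower = (p₁ − p₀)/p₁ = 0.374 / 0.841 ≈ 0.4447
  upper = min{1, (1 − p₀)/p₁} = 0.533 / 0.841 ≈ 0.6338

0.445 ≤ PN ≤ 0.634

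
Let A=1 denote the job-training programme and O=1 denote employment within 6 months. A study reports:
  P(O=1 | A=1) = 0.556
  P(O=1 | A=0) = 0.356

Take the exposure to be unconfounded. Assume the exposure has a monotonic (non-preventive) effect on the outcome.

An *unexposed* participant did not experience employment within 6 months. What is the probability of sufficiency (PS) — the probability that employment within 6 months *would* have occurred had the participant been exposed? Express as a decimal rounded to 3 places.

PS ≈ 0.311

Let p₁ = 0.556, p₀ = 0.356.
Under exogeneity and monotonicity, PS = (p₁ − p₀) / (1 − p₀).
PS = (0.556 − 0.356) / (1 − 0.356) = 0.2 / 0.644 ≈ 0.3106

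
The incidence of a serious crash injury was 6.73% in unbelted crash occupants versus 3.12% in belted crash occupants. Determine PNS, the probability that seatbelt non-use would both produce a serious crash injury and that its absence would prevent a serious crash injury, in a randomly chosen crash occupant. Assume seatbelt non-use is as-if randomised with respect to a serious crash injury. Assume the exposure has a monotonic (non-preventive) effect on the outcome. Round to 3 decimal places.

p₁ = 0.0673, p₀ = 0.0312.
Under exogeneity and monotonicity, PNS = p₁ − p₀.
PNS = 0.0673 − 0.0312 = 0.0361

PNS ≈ 0.036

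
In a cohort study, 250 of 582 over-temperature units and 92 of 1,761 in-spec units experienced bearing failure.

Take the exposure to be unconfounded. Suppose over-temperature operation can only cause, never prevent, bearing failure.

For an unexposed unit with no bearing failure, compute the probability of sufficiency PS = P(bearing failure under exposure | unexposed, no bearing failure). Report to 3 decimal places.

PS ≈ 0.398

p₁ = P(outcome | exposed) = 250/582 = 0.42955
p₀ = P(outcome | unexposed) = 92/1761 = 0.052243
Under exogeneity and monotonicity, PS = (p₁ − p₀) / (1 − p₀).
PS = (0.42955 − 0.052243) / (1 − 0.052243) = 0.37731 / 0.94776 ≈ 0.3981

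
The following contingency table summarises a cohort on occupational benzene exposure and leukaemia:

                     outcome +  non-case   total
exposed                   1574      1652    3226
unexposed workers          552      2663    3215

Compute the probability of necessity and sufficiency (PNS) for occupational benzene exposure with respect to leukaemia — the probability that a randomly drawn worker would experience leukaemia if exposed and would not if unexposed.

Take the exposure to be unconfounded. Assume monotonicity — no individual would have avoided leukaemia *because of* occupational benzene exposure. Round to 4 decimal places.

p₁ = P(outcome | exposed) = 1574/3226 = 0.48791
p₀ = P(outcome | unexposed) = 552/3215 = 0.1717
Under exogeneity and monotonicity, PNS = p₁ − p₀.
PNS = 0.48791 − 0.1717 = 0.31622

PNS ≈ 0.3162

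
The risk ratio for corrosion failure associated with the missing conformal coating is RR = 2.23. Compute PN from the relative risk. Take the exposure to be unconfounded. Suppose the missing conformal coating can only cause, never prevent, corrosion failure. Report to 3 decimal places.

Under exogeneity and monotonicity, PN = (RR − 1) / RR = 1 − 1/RR.
PN = (2.23 − 1) / 2.23 = 1.23 / 2.23 ≈ 0.5516

PN ≈ 0.552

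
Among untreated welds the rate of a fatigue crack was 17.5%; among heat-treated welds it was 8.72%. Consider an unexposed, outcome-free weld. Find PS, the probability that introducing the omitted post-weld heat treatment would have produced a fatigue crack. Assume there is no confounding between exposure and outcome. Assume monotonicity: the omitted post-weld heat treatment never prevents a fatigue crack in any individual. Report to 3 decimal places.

PS ≈ 0.096

p₁ = 0.175, p₀ = 0.0872.
Under exogeneity and monotonicity, PS = (p₁ − p₀) / (1 − p₀).
PS = (0.175 − 0.0872) / (1 − 0.0872) = 0.0878 / 0.9128 ≈ 0.0962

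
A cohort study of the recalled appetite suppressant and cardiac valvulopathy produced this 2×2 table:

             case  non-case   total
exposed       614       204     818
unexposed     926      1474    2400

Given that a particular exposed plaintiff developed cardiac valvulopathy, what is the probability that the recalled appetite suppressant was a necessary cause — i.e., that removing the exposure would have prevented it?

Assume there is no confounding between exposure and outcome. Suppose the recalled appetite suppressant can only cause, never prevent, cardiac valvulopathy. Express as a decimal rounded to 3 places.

PN ≈ 0.486

p₁ = P(outcome | exposed) = 614/818 = 0.75061
p₀ = P(outcome | unexposed) = 926/2400 = 0.38583
Under exogeneity and monotonicity, PN = (p₁ − p₀)/p₁.
PN = (0.75061 − 0.38583) / 0.75061 ≈ 0.4860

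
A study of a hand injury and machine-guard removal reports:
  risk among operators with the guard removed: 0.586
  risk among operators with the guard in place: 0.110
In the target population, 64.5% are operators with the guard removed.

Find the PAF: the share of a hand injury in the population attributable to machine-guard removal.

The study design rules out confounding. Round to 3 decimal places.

Let p₁ = 0.586, p₀ = 0.11.
Overall risk P(Y=1) = π·p₁ + (1−π)·p₀ = 0.645×0.586 + 0.355×0.11 = 0.41702.
Under exogeneity, PAF = [P(Y=1) − p₀] / P(Y=1).
PAF = (0.41702 − 0.11) / 0.41702 ≈ 0.7362

PAF ≈ 0.736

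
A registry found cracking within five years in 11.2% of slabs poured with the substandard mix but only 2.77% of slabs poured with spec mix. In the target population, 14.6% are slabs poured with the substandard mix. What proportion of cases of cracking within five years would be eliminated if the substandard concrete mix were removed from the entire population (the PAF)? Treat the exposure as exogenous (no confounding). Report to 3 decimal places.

PAF ≈ 0.308

p₁ = 0.112, p₀ = 0.0277.
Overall risk P(Y=1) = π·p₁ + (1−π)·p₀ = 0.146×0.112 + 0.854×0.0277 = 0.040008.
Under exogeneity, PAF = [P(Y=1) − p₀] / P(Y=1).
PAF = (0.040008 − 0.0277) / 0.040008 ≈ 0.3076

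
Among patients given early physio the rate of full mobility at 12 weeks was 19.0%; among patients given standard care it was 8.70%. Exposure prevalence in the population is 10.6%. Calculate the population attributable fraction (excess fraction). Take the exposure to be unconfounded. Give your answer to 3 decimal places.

p₁ = 0.19, p₀ = 0.087.
Overall risk P(Y=1) = π·p₁ + (1−π)·p₀ = 0.106×0.19 + 0.894×0.087 = 0.097918.
Under exogeneity, PAF = [P(Y=1) − p₀] / P(Y=1).
PAF = (0.097918 − 0.087) / 0.097918 ≈ 0.1115

PAF ≈ 0.112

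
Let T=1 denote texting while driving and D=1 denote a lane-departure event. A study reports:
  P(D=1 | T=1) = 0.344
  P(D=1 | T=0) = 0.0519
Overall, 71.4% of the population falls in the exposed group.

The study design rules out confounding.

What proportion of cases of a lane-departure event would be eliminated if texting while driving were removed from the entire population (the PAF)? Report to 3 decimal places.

Let p₁ = 0.344, p₀ = 0.0519.
Overall risk P(Y=1) = π·p₁ + (1−π)·p₀ = 0.714×0.344 + 0.286×0.0519 = 0.26046.
Under exogeneity, PAF = [P(Y=1) − p₀] / P(Y=1).
PAF = (0.26046 − 0.0519) / 0.26046 ≈ 0.8007

PAF ≈ 0.801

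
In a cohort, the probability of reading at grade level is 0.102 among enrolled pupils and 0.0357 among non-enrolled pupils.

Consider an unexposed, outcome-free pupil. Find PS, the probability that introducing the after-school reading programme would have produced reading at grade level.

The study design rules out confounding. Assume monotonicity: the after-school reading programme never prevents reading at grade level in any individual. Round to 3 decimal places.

PS ≈ 0.069

Let p₁ = 0.102, p₀ = 0.0357.
Under exogeneity and monotonicity, PS = (p₁ − p₀) / (1 − p₀).
PS = (0.102 − 0.0357) / (1 − 0.0357) = 0.0663 / 0.9643 ≈ 0.0688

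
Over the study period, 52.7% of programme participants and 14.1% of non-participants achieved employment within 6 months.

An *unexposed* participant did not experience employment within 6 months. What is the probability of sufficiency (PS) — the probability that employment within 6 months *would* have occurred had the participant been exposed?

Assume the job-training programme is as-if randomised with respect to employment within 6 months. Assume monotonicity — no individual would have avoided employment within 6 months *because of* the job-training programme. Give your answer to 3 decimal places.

PS ≈ 0.449

p₁ = 0.527, p₀ = 0.141.
Under exogeneity and monotonicity, PS = (p₁ − p₀) / (1 − p₀).
PS = (0.527 − 0.141) / (1 − 0.141) = 0.386 / 0.859 ≈ 0.4494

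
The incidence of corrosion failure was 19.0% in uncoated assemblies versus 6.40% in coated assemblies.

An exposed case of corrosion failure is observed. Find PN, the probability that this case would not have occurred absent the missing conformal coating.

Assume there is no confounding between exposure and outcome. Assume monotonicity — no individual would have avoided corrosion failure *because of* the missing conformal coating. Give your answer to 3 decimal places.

p₁ = 0.19, p₀ = 0.064.
Under exogeneity and monotonicity, PN = (p₁ − p₀) / p₁.
PN = (0.19 − 0.064) / 0.19 = 0.126 / 0.19 ≈ 0.6632

PN ≈ 0.663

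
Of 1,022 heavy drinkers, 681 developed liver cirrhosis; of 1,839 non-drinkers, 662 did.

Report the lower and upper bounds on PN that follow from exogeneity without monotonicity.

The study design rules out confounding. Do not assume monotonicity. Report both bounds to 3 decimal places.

0.460 ≤ PN ≤ 0.961

p₁ = P(outcome | exposed) = 681/1022 = 0.66634
p₀ = P(outcome | unexposed) = 662/1839 = 0.35998
Under exogeneity alone the bounds on PN are max{0,(p₁−p₀)/p₁} ≤ PN ≤ min{1,(1−p₀)/p₁}.
  lower = (p₁ − p₀)/p₁ = 0.30636 / 0.66634 ≈ 0.4598
  upper = min{1, (1 − p₀)/p₁} = 0.64002 / 0.66634 ≈ 0.9605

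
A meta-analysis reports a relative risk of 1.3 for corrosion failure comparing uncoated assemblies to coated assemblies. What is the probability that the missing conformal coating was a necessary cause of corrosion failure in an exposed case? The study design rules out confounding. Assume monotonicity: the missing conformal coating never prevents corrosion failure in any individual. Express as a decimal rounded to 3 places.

PN ≈ 0.231

Under exogeneity and monotonicity, PN = (RR − 1) / RR = 1 − 1/RR.
PN = (1.3 − 1) / 1.3 = 0.3 / 1.3 ≈ 0.2308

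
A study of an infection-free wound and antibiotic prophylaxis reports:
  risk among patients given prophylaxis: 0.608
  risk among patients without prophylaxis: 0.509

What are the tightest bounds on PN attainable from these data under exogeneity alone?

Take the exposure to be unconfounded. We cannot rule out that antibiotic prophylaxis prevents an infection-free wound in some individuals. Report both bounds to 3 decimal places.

0.163 ≤ PN ≤ 0.808

Let p₁ = 0.608, p₀ = 0.509.
Under exogeneity alone the bounds on PN are max{0,(p₁−p₀)/p₁} ≤ PN ≤ min{1,(1−p₀)/p₁}.
  lower = (p₁ − p₀)/p₁ = 0.099 / 0.608 ≈ 0.1628
  upper = min{1, (1 − p₀)/p₁} = 0.491 / 0.608 ≈ 0.8076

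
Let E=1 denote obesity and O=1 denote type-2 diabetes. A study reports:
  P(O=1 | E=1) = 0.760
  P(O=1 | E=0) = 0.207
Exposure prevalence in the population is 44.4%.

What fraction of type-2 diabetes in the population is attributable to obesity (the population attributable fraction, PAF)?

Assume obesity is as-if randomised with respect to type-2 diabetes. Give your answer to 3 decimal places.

PAF ≈ 0.543

Let p₁ = 0.76, p₀ = 0.207.
Overall risk P(Y=1) = π·p₁ + (1−π)·p₀ = 0.444×0.76 + 0.556×0.207 = 0.45253.
Under exogeneity, PAF = [P(Y=1) − p₀] / P(Y=1).
PAF = (0.45253 − 0.207) / 0.45253 ≈ 0.5426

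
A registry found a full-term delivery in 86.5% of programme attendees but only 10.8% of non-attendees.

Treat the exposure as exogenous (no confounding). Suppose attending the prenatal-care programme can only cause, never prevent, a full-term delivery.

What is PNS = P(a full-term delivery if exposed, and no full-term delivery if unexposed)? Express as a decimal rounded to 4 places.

PNS ≈ 0.7570

p₁ = 0.865, p₀ = 0.108.
Under exogeneity and monotonicity, PNS = p₁ − p₀.
PNS = 0.865 − 0.108 = 0.757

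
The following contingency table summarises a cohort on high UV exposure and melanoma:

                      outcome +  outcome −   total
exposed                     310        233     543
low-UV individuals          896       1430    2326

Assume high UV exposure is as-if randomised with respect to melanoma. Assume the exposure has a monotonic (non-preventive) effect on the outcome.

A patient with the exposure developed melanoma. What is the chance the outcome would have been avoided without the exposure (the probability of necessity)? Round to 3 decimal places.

PN ≈ 0.325

p₁ = P(outcome | exposed) = 310/543 = 0.5709
p₀ = P(outcome | unexposed) = 896/2326 = 0.38521
Under exogeneity and monotonicity, PN = (p₁ − p₀) / p₁.
PN = (0.5709 − 0.38521) / 0.5709 = 0.18569 / 0.5709 ≈ 0.3253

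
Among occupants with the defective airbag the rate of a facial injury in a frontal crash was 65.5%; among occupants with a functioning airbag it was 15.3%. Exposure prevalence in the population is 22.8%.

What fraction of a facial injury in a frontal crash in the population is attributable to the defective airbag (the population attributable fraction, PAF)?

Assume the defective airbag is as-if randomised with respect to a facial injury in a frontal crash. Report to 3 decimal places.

p₁ = 0.655, p₀ = 0.153.
Overall risk P(Y=1) = π·p₁ + (1−π)·p₀ = 0.228×0.655 + 0.772×0.153 = 0.26746.
Under exogeneity, PAF = [P(Y=1) − p₀] / P(Y=1).
PAF = (0.26746 − 0.153) / 0.26746 ≈ 0.4279

PAF ≈ 0.428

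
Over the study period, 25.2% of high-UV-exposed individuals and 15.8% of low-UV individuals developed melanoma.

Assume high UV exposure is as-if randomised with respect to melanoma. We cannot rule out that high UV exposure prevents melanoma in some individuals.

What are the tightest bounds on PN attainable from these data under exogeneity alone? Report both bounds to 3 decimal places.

p₁ = 0.252, p₀ = 0.158.
Under exogeneity alone the bounds on PN are max{0,(p₁−p₀)/p₁} ≤ PN ≤ min{1,(1−p₀)/p₁}.
  lower = (p₁ − p₀)/p₁ = 0.094 / 0.252 ≈ 0.3730
  upper = min{1, (1 − p₀)/p₁} = 0.842 / 0.252 ≈ 3.3413 → capped at 1

0.373 ≤ PN ≤ 1.000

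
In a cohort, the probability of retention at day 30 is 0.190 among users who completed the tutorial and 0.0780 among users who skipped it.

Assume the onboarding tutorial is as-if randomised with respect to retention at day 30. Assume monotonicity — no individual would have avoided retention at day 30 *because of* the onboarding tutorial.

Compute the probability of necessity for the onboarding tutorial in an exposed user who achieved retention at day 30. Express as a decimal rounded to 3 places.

Let p₁ = 0.19, p₀ = 0.078.
Under exogeneity and monotonicity, PN = (p₁ − p₀) / p₁.
PN = (0.19 − 0.078) / 0.19 = 0.112 / 0.19 ≈ 0.5895

PN ≈ 0.589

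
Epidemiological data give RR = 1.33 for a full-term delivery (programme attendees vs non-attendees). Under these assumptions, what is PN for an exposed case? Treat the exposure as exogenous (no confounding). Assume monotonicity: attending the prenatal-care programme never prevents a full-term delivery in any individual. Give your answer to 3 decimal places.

Under exogeneity and monotonicity, PN = (RR − 1) / RR = 1 − 1/RR.
PN = (1.33 − 1) / 1.33 = 0.33 / 1.33 ≈ 0.2481

PN ≈ 0.248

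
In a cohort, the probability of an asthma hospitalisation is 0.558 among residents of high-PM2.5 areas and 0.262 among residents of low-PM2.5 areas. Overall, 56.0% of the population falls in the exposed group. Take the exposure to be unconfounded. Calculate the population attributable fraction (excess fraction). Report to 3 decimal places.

PAF ≈ 0.388

Let p₁ = 0.558, p₀ = 0.262.
Overall risk P(Y=1) = π·p₁ + (1−π)·p₀ = 0.56×0.558 + 0.44×0.262 = 0.42776.
Under exogeneity, PAF = [P(Y=1) − p₀] / P(Y=1).
PAF = (0.42776 − 0.262) / 0.42776 ≈ 0.3875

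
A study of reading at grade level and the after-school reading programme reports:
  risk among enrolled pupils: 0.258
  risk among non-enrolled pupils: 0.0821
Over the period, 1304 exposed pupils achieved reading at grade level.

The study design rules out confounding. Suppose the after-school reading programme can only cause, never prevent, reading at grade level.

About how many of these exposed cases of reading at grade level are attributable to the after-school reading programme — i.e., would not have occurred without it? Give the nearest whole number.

Let p₁ = 0.258, p₀ = 0.0821.
PN = (p₁ − p₀)/p₁ = (0.258 − 0.0821) / 0.258 ≈ 0.68178.
Attributable cases ≈ PN × (exposed cases) = 0.68178 × 1304 ≈ 889.04.

about 889 cases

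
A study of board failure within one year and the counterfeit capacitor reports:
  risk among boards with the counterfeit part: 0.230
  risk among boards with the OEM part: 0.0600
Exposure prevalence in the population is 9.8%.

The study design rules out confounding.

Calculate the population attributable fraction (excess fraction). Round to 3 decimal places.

PAF ≈ 0.217

Let p₁ = 0.23, p₀ = 0.06.
Overall risk P(Y=1) = π·p₁ + (1−π)·p₀ = 0.098×0.23 + 0.902×0.06 = 0.07666.
Under exogeneity, PAF = [P(Y=1) − p₀] / P(Y=1).
PAF = (0.07666 − 0.06) / 0.07666 ≈ 0.2173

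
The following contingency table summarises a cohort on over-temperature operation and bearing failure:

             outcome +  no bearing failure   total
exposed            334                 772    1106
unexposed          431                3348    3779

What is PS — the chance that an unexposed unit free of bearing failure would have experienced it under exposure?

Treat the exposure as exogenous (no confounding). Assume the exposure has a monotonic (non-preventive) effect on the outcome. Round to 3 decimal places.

PS ≈ 0.212

p₁ = P(outcome | exposed) = 334/1106 = 0.30199
p₀ = P(outcome | unexposed) = 431/3779 = 0.11405
Under exogeneity and monotonicity, PS = (p₁ − p₀)/(1 − p₀).
PS = (0.30199 − 0.11405) / 0.88595 ≈ 0.2121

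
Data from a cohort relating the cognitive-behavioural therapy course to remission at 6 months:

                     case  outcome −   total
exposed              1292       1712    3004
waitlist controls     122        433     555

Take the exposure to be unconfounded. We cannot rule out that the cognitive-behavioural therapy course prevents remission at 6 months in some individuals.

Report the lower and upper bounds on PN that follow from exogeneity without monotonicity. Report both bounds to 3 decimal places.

0.489 ≤ PN ≤ 1.000

p₁ = P(outcome | exposed) = 1292/3004 = 0.43009
p₀ = P(outcome | unexposed) = 122/555 = 0.21982
Under exogeneity alone the bounds on PN are max{0,(p₁−p₀)/p₁} ≤ PN ≤ min{1,(1−p₀)/p₁}.
  lower = (p₁ − p₀)/p₁ = 0.21027 / 0.43009 ≈ 0.4889
  upper = min{1, (1 − p₀)/p₁} = 0.78018 / 0.43009 ≈ 1.8140 → capped at 1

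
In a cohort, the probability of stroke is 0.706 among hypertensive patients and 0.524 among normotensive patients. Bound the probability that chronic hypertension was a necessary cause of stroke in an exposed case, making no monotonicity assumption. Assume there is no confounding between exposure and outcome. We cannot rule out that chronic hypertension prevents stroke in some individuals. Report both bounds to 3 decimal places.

0.258 ≤ PN ≤ 0.674

Let p₁ = 0.706, p₀ = 0.524.
Under exogeneity alone the bounds on PN are max{0,(p₁−p₀)/p₁} ≤ PN ≤ min{1,(1−p₀)/p₁}.
  lower = (p₁ − p₀)/p₁ = 0.182 / 0.706 ≈ 0.2578
  upper = min{1, (1 − p₀)/p₁} = 0.476 / 0.706 ≈ 0.6742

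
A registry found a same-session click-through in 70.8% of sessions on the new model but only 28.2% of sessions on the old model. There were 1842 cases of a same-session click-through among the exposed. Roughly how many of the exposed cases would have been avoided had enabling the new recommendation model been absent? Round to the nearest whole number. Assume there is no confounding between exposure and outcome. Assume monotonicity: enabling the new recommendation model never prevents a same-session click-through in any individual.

about 1108 cases

p₁ = 0.708, p₀ = 0.282.
PN = (p₁ − p₀)/p₁ = (0.708 − 0.282) / 0.708 ≈ 0.60169.
Attributable cases ≈ PN × (exposed cases) = 0.60169 × 1842 ≈ 1108.32.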